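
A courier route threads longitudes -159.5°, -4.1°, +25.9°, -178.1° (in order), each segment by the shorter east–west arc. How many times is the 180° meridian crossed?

1

Leg 1: -159.5° → -4.1°, shortest Δλ = 155.4° (east) — does not cross 180°.
Leg 2: -4.1° → +25.9°, shortest Δλ = 30.0° (east) — does not cross 180°.
Leg 3: +25.9° → -178.1°, shortest Δλ = 156.0° (east) — crosses 180°.
Total crossings: 1.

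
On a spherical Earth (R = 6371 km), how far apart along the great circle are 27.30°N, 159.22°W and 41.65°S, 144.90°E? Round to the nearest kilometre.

9576 km

Δλ = 144.90 − -159.22 = 304.12°; wrapped into (−180°, 180°]: -55.88°.
Δφ = -41.65 − 27.30 = -68.95°.
a = sin²(Δφ/2) + cos φ₁ · cos φ₂ · sin²(Δλ/2) = 0.466179.
c = 2·atan2(√a, √(1−a)) = 1.50310 rad → d = 6371·c ≈ 9576.26 km.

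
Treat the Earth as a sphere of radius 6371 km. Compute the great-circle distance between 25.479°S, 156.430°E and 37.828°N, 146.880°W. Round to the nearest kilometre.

Δλ = -146.880 − 156.430 = -303.310°; wrapped into (−180°, 180°]: 56.690°.
Δφ = 37.828 − -25.479 = 63.307°.
a = sin²(Δφ/2) + cos φ₁ · cos φ₂ · sin²(Δλ/2) = 0.436125.
c = 2·atan2(√a, √(1−a)) = 1.44270 rad → d = 6371·c ≈ 9191.41 km.

9191 km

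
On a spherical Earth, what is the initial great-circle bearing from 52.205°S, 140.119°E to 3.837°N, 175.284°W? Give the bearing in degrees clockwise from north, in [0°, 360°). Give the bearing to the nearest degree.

49°

Δλ = -175.284 − 140.119 = -315.403°; wrapped into (−180°, 180°]: 44.597°.
θ = atan2( sin Δλ · cos φ₂ , cos φ₁ · sin φ₂ − sin φ₁ · cos φ₂ · cos Δλ )
  = atan2(0.70054, 0.60243) = 49.306° → normalised to [0°, 360°): 49.306°.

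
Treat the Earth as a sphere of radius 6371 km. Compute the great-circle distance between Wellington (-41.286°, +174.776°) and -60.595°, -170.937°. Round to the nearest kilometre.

2357 km

Δλ = -170.937 − 174.776 = -345.713°; wrapped into (−180°, 180°]: 14.287°.
Δφ = -60.595 − -41.286 = -19.309°.
a = sin²(Δφ/2) + cos φ₁ · cos φ₂ · sin²(Δλ/2) = 0.033831.
c = 2·atan2(√a, √(1−a)) = 0.36997 rad → d = 6371·c ≈ 2357.07 km.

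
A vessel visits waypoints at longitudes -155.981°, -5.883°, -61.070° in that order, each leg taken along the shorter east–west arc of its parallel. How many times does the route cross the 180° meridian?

Leg 1: -155.981° → -5.883°, shortest Δλ = 150.098° (east) — does not cross 180°.
Leg 2: -5.883° → -61.070°, shortest Δλ = -55.187° (west) — does not cross 180°.
Total crossings: 0.

0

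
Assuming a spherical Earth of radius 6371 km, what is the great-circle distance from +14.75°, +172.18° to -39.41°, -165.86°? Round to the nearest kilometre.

6439 km

Δλ = -165.86 − 172.18 = -338.04°; wrapped into (−180°, 180°]: 21.96°.
Δφ = -39.41 − 14.75 = -54.16°.
a = sin²(Δφ/2) + cos φ₁ · cos φ₂ · sin²(Δλ/2) = 0.234343.
c = 2·atan2(√a, √(1−a)) = 1.01065 rad → d = 6371·c ≈ 6438.83 km.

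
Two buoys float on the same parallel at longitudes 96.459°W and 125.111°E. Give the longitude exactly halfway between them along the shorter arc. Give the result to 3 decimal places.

Signed shortest Δλ from -96.459° to +125.111° is -138.430°.
Midpoint longitude = -96.459° + (-138.430°)/2 = -96.459° − 69.215° = -165.674°.
(The naïve average (-96.459 + +125.111)/2 = 14.326° is on the wrong side of the globe.)

165.674°W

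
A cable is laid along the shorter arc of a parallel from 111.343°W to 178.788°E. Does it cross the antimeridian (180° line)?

Yes

Naïve |178.788 − -111.343| = 290.131° > 180°, so the shorter arc goes the other way round — across 180°.
Signed shortest Δλ = ((178.788 − -111.343 + 180) mod 360) − 180 = -69.869°.
Going west by 69.869° from -111.343° passes through 180° before reaching +178.788°.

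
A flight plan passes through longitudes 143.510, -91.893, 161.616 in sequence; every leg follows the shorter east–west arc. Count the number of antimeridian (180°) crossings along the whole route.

2

Leg 1: +143.510° → -91.893°, shortest Δλ = 124.597° (east) — crosses 180°.
Leg 2: -91.893° → +161.616°, shortest Δλ = -106.491° (west) — crosses 180°.
Total crossings: 2.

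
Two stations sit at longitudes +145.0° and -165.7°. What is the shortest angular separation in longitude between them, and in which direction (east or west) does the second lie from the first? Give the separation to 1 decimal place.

Raw difference: -165.7 − 145.0 = -310.7°.
Normalise into (−180°, 180°]: -310.7° + 360° = 49.3°.
Positive ⇒ the second point lies to the east; separation 49.3°.

49.3° east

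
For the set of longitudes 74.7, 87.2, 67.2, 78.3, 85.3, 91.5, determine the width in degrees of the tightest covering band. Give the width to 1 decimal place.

Sort the longitudes: +67.2°, +74.7°, +78.3°, +85.3°, +87.2°, +91.5°.
Eastward gaps between consecutive values (wrapping around): 7.5°, 3.6°, 7.0°, 1.9°, 4.3°, 335.7°.
Largest gap = 335.7° ⇒ minimal covering band is its complement: 360° − 335.7° = 24.3°.
Band runs from +67.2° eastward to +91.5°.

24.3°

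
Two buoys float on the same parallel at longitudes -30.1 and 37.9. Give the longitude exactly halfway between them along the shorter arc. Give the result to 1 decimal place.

+3.9°

Signed shortest Δλ from -30.1° to +37.9° is +68.0°.
Midpoint longitude = -30.1° + (+68.0°)/2 = -30.1° + 34.0° = +3.9°.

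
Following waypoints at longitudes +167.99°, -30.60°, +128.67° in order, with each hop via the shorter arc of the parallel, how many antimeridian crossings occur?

1

Leg 1: +167.99° → -30.60°, shortest Δλ = 161.41° (east) — crosses 180°.
Leg 2: -30.60° → +128.67°, shortest Δλ = 159.27° (east) — does not cross 180°.
Total crossings: 1.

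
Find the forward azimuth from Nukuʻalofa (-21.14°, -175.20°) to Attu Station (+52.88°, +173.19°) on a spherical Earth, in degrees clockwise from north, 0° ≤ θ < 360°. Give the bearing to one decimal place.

352.8°

Δλ = 173.19 − -175.20 = 348.39°; wrapped into (−180°, 180°]: -11.61°.
θ = atan2( sin Δλ · cos φ₂ , cos φ₁ · sin φ₂ − sin φ₁ · cos φ₂ · cos Δλ )
  = atan2(-0.12145, 0.95690) = -7.233° → normalised to [0°, 360°): 352.767°.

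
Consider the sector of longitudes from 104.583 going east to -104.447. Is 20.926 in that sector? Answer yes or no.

No

Band width going east from +104.583° to -104.447°: ((-104.447 − 104.583) mod 360) = 150.970°.
Offset of +20.926° east of the west edge: ((20.926 − 104.583) mod 360) = 276.343°.
276.343° > 150.970° ⇒ outside.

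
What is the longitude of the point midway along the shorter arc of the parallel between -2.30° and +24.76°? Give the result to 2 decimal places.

Signed shortest Δλ from -2.30° to +24.76° is +27.06°.
Midpoint longitude = -2.30° + (+27.06°)/2 = -2.30° + 13.53° = +11.23°.

+11.23°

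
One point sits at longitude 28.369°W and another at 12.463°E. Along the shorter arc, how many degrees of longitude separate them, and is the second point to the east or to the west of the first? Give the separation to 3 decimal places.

Raw difference: 12.463 − -28.369 = 40.832°.
Normalise into (−180°, 180°]: 40.832° stays 40.832°.
Positive ⇒ the second point lies to the east; separation 40.832°.

40.832° east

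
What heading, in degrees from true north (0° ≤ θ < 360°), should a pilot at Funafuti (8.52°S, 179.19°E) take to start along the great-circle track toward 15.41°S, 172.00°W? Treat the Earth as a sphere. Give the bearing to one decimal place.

129.5°

Δλ = -172.00 − 179.19 = -351.19°; wrapped into (−180°, 180°]: 8.81°.
θ = atan2( sin Δλ · cos φ₂ , cos φ₁ · sin φ₂ − sin φ₁ · cos φ₂ · cos Δλ )
  = atan2(0.14765, -0.12165) = 129.485° → normalised to [0°, 360°): 129.485°.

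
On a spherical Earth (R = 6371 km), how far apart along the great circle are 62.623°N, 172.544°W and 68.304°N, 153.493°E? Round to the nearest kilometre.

Δλ = 153.493 − -172.544 = 326.037°; wrapped into (−180°, 180°]: -33.963°.
Δφ = 68.304 − 62.623 = 5.681°.
a = sin²(Δφ/2) + cos φ₁ · cos φ₂ · sin²(Δλ/2) = 0.016957.
c = 2·atan2(√a, √(1−a)) = 0.26118 rad → d = 6371·c ≈ 1663.95 km.

1664 km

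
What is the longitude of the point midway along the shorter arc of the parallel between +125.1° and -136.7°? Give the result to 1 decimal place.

+174.2°

Signed shortest Δλ from +125.1° to -136.7° is +98.2°.
Midpoint longitude = +125.1° + (+98.2°)/2 = +125.1° + 49.1° = +174.2°.
(The naïve average (+125.1 + -136.7)/2 = -5.8° is on the wrong side of the globe.)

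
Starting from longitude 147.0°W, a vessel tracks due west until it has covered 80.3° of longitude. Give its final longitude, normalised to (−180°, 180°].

Start at -147.0°; shift −80.3° → -227.3°.
-227.3° lies outside (−180°, 180°]; add 360° → +132.7°.

132.7°E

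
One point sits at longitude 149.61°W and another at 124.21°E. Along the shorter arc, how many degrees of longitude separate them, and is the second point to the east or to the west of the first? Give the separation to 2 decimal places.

86.18° west

Raw difference: 124.21 − -149.61 = 273.82°.
Normalise into (−180°, 180°]: 273.82° − 360° = -86.18°.
Negative ⇒ the second point lies to the west; separation 86.18°.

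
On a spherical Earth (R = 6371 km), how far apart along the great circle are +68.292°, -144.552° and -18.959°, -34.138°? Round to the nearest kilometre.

12796 km

Δλ = -34.138 − -144.552 = 110.414°.
Δφ = -18.959 − 68.292 = -87.251°.
a = sin²(Δφ/2) + cos φ₁ · cos φ₂ · sin²(Δλ/2) = 0.711932.
c = 2·atan2(√a, √(1−a)) = 2.00850 rad → d = 6371·c ≈ 12796.18 km.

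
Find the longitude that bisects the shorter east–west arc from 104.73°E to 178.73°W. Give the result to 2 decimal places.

Signed shortest Δλ from +104.73° to -178.73° is +76.54°.
Midpoint longitude = +104.73° + (+76.54°)/2 = +104.73° + 38.27° = +143.00°.
(The naïve average (+104.73 + -178.73)/2 = -37.0° is on the wrong side of the globe.)

143.00°E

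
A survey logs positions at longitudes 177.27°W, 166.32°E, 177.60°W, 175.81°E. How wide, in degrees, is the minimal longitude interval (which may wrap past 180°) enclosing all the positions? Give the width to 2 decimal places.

Sort the longitudes: -177.60°, -177.27°, +166.32°, +175.81°.
Eastward gaps between consecutive values (wrapping around): 0.33°, 343.59°, 9.49°, 6.59°.
Largest gap = 343.59° ⇒ minimal covering band is its complement: 360° − 343.59° = 16.41°.
Band runs from +166.32° eastward to -177.27°, crossing the antimeridian.

16.41°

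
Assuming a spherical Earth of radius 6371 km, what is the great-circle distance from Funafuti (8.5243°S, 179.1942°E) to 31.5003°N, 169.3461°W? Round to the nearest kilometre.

4615 km

Δλ = -169.3461 − 179.1942 = -348.5403°; wrapped into (−180°, 180°]: 11.4597°.
Δφ = 31.5003 − -8.5243 = 40.0246°.
a = sin²(Δφ/2) + cos φ₁ · cos φ₂ · sin²(Δλ/2) = 0.125521.
c = 2·atan2(√a, √(1−a)) = 0.72431 rad → d = 6371·c ≈ 4614.56 km.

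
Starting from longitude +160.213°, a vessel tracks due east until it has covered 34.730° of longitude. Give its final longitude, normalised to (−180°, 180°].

Start at +160.213°; shift +34.730° → +194.943°.
+194.943° lies outside (−180°, 180°]; subtract 360° → -165.057°.

-165.057°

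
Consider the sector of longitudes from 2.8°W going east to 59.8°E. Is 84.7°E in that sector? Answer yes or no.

No

Band width going east from -2.8° to +59.8°: ((59.8 − -2.8) mod 360) = 62.6°.
Offset of +84.7° east of the west edge: ((84.7 − -2.8) mod 360) = 87.5°.
87.5° > 62.6° ⇒ outside.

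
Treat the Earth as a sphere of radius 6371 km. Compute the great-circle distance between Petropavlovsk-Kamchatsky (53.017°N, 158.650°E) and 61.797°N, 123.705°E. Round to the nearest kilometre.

2273 km

Δλ = 123.705 − 158.650 = -34.945°.
Δφ = 61.797 − 53.017 = 8.780°.
a = sin²(Δφ/2) + cos φ₁ · cos φ₂ · sin²(Δλ/2) = 0.031489.
c = 2·atan2(√a, √(1−a)) = 0.35679 rad → d = 6371·c ≈ 2273.12 km.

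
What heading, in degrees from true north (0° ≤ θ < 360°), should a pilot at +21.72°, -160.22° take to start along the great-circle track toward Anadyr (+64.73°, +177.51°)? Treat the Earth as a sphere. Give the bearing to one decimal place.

Δλ = 177.51 − -160.22 = 337.73°; wrapped into (−180°, 180°]: -22.27°.
θ = atan2( sin Δλ · cos φ₂ , cos φ₁ · sin φ₂ − sin φ₁ · cos φ₂ · cos Δλ )
  = atan2(-0.16178, 0.69391) = -13.123° → normalised to [0°, 360°): 346.877°.

346.9°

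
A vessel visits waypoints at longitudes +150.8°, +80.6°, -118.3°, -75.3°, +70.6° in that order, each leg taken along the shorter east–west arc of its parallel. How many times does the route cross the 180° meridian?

Leg 1: +150.8° → +80.6°, shortest Δλ = -70.2° (west) — does not cross 180°.
Leg 2: +80.6° → -118.3°, shortest Δλ = 161.1° (east) — crosses 180°.
Leg 3: -118.3° → -75.3°, shortest Δλ = 43.0° (east) — does not cross 180°.
Leg 4: -75.3° → +70.6°, shortest Δλ = 145.9° (east) — does not cross 180°.
Total crossings: 1.

1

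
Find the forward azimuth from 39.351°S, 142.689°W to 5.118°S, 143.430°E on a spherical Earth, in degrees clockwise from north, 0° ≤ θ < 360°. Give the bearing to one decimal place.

276.3°

Δλ = 143.430 − -142.689 = 286.119°; wrapped into (−180°, 180°]: -73.881°.
θ = atan2( sin Δλ · cos φ₂ , cos φ₁ · sin φ₂ − sin φ₁ · cos φ₂ · cos Δλ )
  = atan2(-0.95686, 0.10636) = -83.658° → normalised to [0°, 360°): 276.342°.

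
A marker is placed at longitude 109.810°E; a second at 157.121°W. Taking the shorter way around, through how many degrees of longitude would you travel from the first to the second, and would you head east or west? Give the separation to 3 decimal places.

93.069° east

Raw difference: -157.121 − 109.810 = -266.931°.
Normalise into (−180°, 180°]: -266.931° + 360° = 93.069°.
Positive ⇒ the second point lies to the east; separation 93.069°.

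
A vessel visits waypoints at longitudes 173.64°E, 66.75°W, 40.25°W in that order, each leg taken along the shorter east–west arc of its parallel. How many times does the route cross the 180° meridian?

Leg 1: +173.64° → -66.75°, shortest Δλ = 119.61° (east) — crosses 180°.
Leg 2: -66.75° → -40.25°, shortest Δλ = 26.5° (east) — does not cross 180°.
Total crossings: 1.

1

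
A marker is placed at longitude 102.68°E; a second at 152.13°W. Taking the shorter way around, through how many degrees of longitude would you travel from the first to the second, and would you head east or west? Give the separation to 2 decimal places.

Raw difference: -152.13 − 102.68 = -254.81°.
Normalise into (−180°, 180°]: -254.81° + 360° = 105.19°.
Positive ⇒ the second point lies to the east; separation 105.19°.

105.19° east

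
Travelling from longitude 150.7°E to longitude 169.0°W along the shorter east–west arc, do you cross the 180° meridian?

Yes

Naïve |-169.0 − 150.7| = 319.7° > 180°, so the shorter arc goes the other way round — across 180°.
Signed shortest Δλ = ((-169.0 − 150.7 + 180) mod 360) − 180 = 40.3°.
Going east by 40.3° from +150.7° passes through 180° before reaching -169.0°.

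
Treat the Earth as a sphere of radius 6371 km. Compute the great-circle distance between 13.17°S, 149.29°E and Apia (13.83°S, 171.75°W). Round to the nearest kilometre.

Δλ = -171.75 − 149.29 = -321.04°; wrapped into (−180°, 180°]: 38.96°.
Δφ = -13.83 − -13.17 = -0.66°.
a = sin²(Δφ/2) + cos φ₁ · cos φ₂ · sin²(Δλ/2) = 0.105176.
c = 2·atan2(√a, √(1−a)) = 0.66056 rad → d = 6371·c ≈ 4208.45 km.

4208 km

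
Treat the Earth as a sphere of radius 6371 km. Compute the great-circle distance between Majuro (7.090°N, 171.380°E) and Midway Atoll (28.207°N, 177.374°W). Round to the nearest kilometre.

Δλ = -177.374 − 171.380 = -348.754°; wrapped into (−180°, 180°]: 11.246°.
Δφ = 28.207 − 7.090 = 21.117°.
a = sin²(Δφ/2) + cos φ₁ · cos φ₂ · sin²(Δλ/2) = 0.041972.
c = 2·atan2(√a, √(1−a)) = 0.41267 rad → d = 6371·c ≈ 2629.09 km.

2629 km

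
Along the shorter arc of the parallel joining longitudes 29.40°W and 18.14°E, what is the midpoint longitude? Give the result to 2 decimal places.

Signed shortest Δλ from -29.40° to +18.14° is +47.54°.
Midpoint longitude = -29.40° + (+47.54°)/2 = -29.40° + 23.77° = -5.63°.

5.63°W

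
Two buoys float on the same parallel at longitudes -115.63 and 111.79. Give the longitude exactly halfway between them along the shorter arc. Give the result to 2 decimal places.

+178.08°

Signed shortest Δλ from -115.63° to +111.79° is -132.58°.
Midpoint longitude = -115.63° + (-132.58°)/2 = -115.63° − 66.29° = -181.92°.
Normalise into (−180°, 180°]: +178.08°.
(The naïve average (-115.63 + +111.79)/2 = -1.92° is on the wrong side of the globe.)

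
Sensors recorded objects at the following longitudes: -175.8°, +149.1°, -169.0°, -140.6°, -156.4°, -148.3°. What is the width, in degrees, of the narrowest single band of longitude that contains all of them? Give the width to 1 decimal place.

70.3°

Sort the longitudes: -175.8°, -169.0°, -156.4°, -148.3°, -140.6°, +149.1°.
Eastward gaps between consecutive values (wrapping around): 6.8°, 12.6°, 8.1°, 7.7°, 289.7°, 35.1°.
Largest gap = 289.7° ⇒ minimal covering band is its complement: 360° − 289.7° = 70.3°.
Band runs from +149.1° eastward to -140.6°, crossing the antimeridian.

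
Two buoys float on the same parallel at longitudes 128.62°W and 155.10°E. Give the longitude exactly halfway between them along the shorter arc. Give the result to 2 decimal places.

166.76°W

Signed shortest Δλ from -128.62° to +155.10° is -76.28°.
Midpoint longitude = -128.62° + (-76.28°)/2 = -128.62° − 38.14° = -166.76°.
(The naïve average (-128.62 + +155.10)/2 = 13.24° is on the wrong side of the globe.)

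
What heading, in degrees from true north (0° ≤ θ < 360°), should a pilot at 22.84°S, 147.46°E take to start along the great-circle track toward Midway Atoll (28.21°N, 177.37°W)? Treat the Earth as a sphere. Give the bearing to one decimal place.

35.4°

Δλ = -177.37 − 147.46 = -324.83°; wrapped into (−180°, 180°]: 35.17°.
θ = atan2( sin Δλ · cos φ₂ , cos φ₁ · sin φ₂ − sin φ₁ · cos φ₂ · cos Δλ )
  = atan2(0.50759, 0.71525) = 35.362° → normalised to [0°, 360°): 35.362°.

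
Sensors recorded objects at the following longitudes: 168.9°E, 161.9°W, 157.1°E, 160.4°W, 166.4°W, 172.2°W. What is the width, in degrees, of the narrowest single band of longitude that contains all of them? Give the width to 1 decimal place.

42.5°

Sort the longitudes: -172.2°, -166.4°, -161.9°, -160.4°, +157.1°, +168.9°.
Eastward gaps between consecutive values (wrapping around): 5.8°, 4.5°, 1.5°, 317.5°, 11.8°, 18.9°.
Largest gap = 317.5° ⇒ minimal covering band is its complement: 360° − 317.5° = 42.5°.
Band runs from +157.1° eastward to -160.4°, crossing the antimeridian.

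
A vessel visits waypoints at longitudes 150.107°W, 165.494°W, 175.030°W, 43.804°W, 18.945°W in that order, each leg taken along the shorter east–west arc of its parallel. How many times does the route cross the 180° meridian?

Leg 1: -150.107° → -165.494°, shortest Δλ = -15.387° (west) — does not cross 180°.
Leg 2: -165.494° → -175.030°, shortest Δλ = -9.536° (west) — does not cross 180°.
Leg 3: -175.030° → -43.804°, shortest Δλ = 131.226° (east) — does not cross 180°.
Leg 4: -43.804° → -18.945°, shortest Δλ = 24.859° (east) — does not cross 180°.
Total crossings: 0.

0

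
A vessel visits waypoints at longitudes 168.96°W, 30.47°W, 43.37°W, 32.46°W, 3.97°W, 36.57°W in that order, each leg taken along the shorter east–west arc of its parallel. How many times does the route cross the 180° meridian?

Leg 1: -168.96° → -30.47°, shortest Δλ = 138.49° (east) — does not cross 180°.
Leg 2: -30.47° → -43.37°, shortest Δλ = -12.9° (west) — does not cross 180°.
Leg 3: -43.37° → -32.46°, shortest Δλ = 10.91° (east) — does not cross 180°.
Leg 4: -32.46° → -3.97°, shortest Δλ = 28.49° (east) — does not cross 180°.
Leg 5: -3.97° → -36.57°, shortest Δλ = -32.6° (west) — does not cross 180°.
Total crossings: 0.

0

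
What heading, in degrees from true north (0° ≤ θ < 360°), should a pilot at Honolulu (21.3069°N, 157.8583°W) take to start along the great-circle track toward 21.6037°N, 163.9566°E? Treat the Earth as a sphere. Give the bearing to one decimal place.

Δλ = 163.9566 − -157.8583 = 321.8149°; wrapped into (−180°, 180°]: -38.1851°.
θ = atan2( sin Δλ · cos φ₂ , cos φ₁ · sin φ₂ − sin φ₁ · cos φ₂ · cos Δλ )
  = atan2(-0.57478, 0.07747) = -82.324° → normalised to [0°, 360°): 277.676°.

277.7°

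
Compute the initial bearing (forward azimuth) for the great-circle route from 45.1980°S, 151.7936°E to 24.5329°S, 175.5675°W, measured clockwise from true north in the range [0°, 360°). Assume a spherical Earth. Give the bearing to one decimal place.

Δλ = -175.5675 − 151.7936 = -327.3611°; wrapped into (−180°, 180°]: 32.6389°.
θ = atan2( sin Δλ · cos φ₂ , cos φ₁ · sin φ₂ − sin φ₁ · cos φ₂ · cos Δλ )
  = atan2(0.49065, 0.25097) = 62.910° → normalised to [0°, 360°): 62.910°.

62.9°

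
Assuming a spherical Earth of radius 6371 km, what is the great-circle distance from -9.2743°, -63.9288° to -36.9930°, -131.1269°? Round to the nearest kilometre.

Δλ = -131.1269 − -63.9288 = -67.1981°.
Δφ = -36.9930 − -9.2743 = -27.7187°.
a = sin²(Δφ/2) + cos φ₁ · cos φ₂ · sin²(Δλ/2) = 0.298768.
c = 2·atan2(√a, √(1−a)) = 1.15659 rad → d = 6371·c ≈ 7368.63 km.

7369 km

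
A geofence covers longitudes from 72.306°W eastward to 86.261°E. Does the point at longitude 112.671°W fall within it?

No

Band width going east from -72.306° to +86.261°: ((86.261 − -72.306) mod 360) = 158.567°.
Offset of -112.671° east of the west edge: ((-112.671 − -72.306) mod 360) = 319.635°.
319.635° > 158.567° ⇒ outside.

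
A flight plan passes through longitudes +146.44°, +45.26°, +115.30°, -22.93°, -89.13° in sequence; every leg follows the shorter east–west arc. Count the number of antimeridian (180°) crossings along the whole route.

Leg 1: +146.44° → +45.26°, shortest Δλ = -101.18° (west) — does not cross 180°.
Leg 2: +45.26° → +115.30°, shortest Δλ = 70.04° (east) — does not cross 180°.
Leg 3: +115.30° → -22.93°, shortest Δλ = -138.23° (west) — does not cross 180°.
Leg 4: -22.93° → -89.13°, shortest Δλ = -66.2° (west) — does not cross 180°.
Total crossings: 0.

0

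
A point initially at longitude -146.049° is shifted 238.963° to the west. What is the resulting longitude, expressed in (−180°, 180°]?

-25.012°

Start at -146.049°; shift −238.963° → -385.012°.
-385.012° lies outside (−180°, 180°]; add 360° → -25.012°.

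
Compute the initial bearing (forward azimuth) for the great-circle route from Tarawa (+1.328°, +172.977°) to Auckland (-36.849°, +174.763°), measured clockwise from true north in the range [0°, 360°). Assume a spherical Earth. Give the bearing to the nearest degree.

178°

Δλ = 174.763 − 172.977 = 1.786°.
θ = atan2( sin Δλ · cos φ₂ , cos φ₁ · sin φ₂ − sin φ₁ · cos φ₂ · cos Δλ )
  = atan2(0.02494, -0.61808) = 177.689° → normalised to [0°, 360°): 177.689°.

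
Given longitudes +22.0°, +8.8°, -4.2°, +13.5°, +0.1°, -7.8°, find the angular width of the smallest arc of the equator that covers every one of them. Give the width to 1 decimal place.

Sort the longitudes: -7.8°, -4.2°, +0.1°, +8.8°, +13.5°, +22.0°.
Eastward gaps between consecutive values (wrapping around): 3.6°, 4.3°, 8.7°, 4.7°, 8.5°, 330.2°.
Largest gap = 330.2° ⇒ minimal covering band is its complement: 360° − 330.2° = 29.8°.
Band runs from -7.8° eastward to +22.0°.

29.8°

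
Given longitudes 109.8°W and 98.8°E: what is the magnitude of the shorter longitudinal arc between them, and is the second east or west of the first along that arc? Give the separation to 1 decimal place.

151.4° west

Raw difference: 98.8 − -109.8 = 208.6°.
Normalise into (−180°, 180°]: 208.6° − 360° = -151.4°.
Negative ⇒ the second point lies to the west; separation 151.4°.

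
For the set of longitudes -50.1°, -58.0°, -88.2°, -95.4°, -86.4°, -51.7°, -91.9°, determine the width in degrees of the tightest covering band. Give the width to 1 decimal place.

Sort the longitudes: -95.4°, -91.9°, -88.2°, -86.4°, -58.0°, -51.7°, -50.1°.
Eastward gaps between consecutive values (wrapping around): 3.5°, 3.7°, 1.8°, 28.4°, 6.3°, 1.6°, 314.7°.
Largest gap = 314.7° ⇒ minimal covering band is its complement: 360° − 314.7° = 45.3°.
Band runs from -95.4° eastward to -50.1°.

45.3°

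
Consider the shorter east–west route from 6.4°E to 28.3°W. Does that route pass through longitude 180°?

Signed shortest Δλ = ((-28.3 − 6.4 + 180) mod 360) − 180 = -34.7°.
Going west by 34.7° from +6.4° reaches -28.3° without touching 180°.

No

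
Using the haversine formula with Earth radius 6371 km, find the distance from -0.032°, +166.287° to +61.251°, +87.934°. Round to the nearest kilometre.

9391 km

Δλ = 87.934 − 166.287 = -78.353°.
Δφ = 61.251 − -0.032 = 61.283°.
a = sin²(Δφ/2) + cos φ₁ · cos φ₂ · sin²(Δλ/2) = 0.451695.
c = 2·atan2(√a, √(1−a)) = 1.47404 rad → d = 6371·c ≈ 9391.08 km.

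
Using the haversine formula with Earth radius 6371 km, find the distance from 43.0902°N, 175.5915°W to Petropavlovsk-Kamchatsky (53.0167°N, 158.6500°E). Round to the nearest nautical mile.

Δλ = 158.6500 − -175.5915 = 334.2415°; wrapped into (−180°, 180°]: -25.7585°.
Δφ = 53.0167 − 43.0902 = 9.9265°.
a = sin²(Δφ/2) + cos φ₁ · cos φ₂ · sin²(Δλ/2) = 0.029312.
c = 2·atan2(√a, √(1−a)) = 0.34411 rad → d = 6371·c ≈ 2192.33 km ≈ 1183.76 nmi.

1184 nmi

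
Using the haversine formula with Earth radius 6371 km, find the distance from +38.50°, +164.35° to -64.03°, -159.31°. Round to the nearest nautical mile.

6393 nmi

Δλ = -159.31 − 164.35 = -323.66°; wrapped into (−180°, 180°]: 36.34°.
Δφ = -64.03 − 38.50 = -102.53°.
a = sin²(Δφ/2) + cos φ₁ · cos φ₂ · sin²(Δλ/2) = 0.641801.
c = 2·atan2(√a, √(1−a)) = 1.85834 rad → d = 6371·c ≈ 11839.51 km ≈ 6392.82 nmi.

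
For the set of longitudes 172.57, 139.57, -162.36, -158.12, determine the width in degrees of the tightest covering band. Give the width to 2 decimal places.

62.31°

Sort the longitudes: -162.36°, -158.12°, +139.57°, +172.57°.
Eastward gaps between consecutive values (wrapping around): 4.24°, 297.69°, 33.00°, 25.07°.
Largest gap = 297.69° ⇒ minimal covering band is its complement: 360° − 297.69° = 62.31°.
Band runs from +139.57° eastward to -158.12°, crossing the antimeridian.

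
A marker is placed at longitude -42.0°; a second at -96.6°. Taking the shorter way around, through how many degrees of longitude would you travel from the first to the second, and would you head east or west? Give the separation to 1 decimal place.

Raw difference: -96.6 − -42.0 = -54.6°.
Normalise into (−180°, 180°]: -54.6° stays -54.6°.
Negative ⇒ the second point lies to the west; separation 54.6°.

54.6° west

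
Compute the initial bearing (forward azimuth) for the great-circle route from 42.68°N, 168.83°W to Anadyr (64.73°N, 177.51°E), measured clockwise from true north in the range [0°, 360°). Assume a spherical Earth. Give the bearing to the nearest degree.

Δλ = 177.51 − -168.83 = 346.34°; wrapped into (−180°, 180°]: -13.66°.
θ = atan2( sin Δλ · cos φ₂ , cos φ₁ · sin φ₂ − sin φ₁ · cos φ₂ · cos Δλ )
  = atan2(-0.10081, 0.38360) = -14.725° → normalised to [0°, 360°): 345.275°.

345°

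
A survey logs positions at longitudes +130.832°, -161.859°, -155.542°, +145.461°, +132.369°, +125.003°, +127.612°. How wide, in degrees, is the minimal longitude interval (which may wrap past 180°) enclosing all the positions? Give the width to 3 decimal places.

Sort the longitudes: -161.859°, -155.542°, +125.003°, +127.612°, +130.832°, +132.369°, +145.461°.
Eastward gaps between consecutive values (wrapping around): 6.317°, 280.545°, 2.609°, 3.220°, 1.537°, 13.092°, 52.680°.
Largest gap = 280.545° ⇒ minimal covering band is its complement: 360° − 280.545° = 79.455°.
Band runs from +125.003° eastward to -155.542°, crossing the antimeridian.

79.455°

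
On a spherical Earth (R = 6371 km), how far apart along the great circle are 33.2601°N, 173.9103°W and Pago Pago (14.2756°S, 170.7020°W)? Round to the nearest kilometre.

5297 km

Δλ = -170.7020 − -173.9103 = 3.2083°.
Δφ = -14.2756 − 33.2601 = -47.5357°.
a = sin²(Δφ/2) + cos φ₁ · cos φ₂ · sin²(Δλ/2) = 0.163070.
c = 2·atan2(√a, √(1−a)) = 0.83137 rad → d = 6371·c ≈ 5296.69 km.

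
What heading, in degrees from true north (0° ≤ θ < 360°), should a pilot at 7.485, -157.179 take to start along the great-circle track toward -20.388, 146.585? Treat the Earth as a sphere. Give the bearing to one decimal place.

242.1°

Δλ = 146.585 − -157.179 = 303.764°; wrapped into (−180°, 180°]: -56.236°.
θ = atan2( sin Δλ · cos φ₂ , cos φ₁ · sin φ₂ − sin φ₁ · cos φ₂ · cos Δλ )
  = atan2(-0.77925, -0.41327) = -117.939° → normalised to [0°, 360°): 242.061°.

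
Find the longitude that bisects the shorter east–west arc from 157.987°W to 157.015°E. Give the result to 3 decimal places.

179.514°E

Signed shortest Δλ from -157.987° to +157.015° is -44.998°.
Midpoint longitude = -157.987° + (-44.998°)/2 = -157.987° − 22.499° = -180.486°.
Normalise into (−180°, 180°]: +179.514°.
(The naïve average (-157.987 + +157.015)/2 = -0.486° is on the wrong side of the globe.)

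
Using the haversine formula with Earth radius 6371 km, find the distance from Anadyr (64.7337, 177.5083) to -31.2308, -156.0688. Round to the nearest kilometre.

Δλ = -156.0688 − 177.5083 = -333.5771°; wrapped into (−180°, 180°]: 26.4229°.
Δφ = -31.2308 − 64.7337 = -95.9645°.
a = sin²(Δφ/2) + cos φ₁ · cos φ₂ · sin²(Δλ/2) = 0.571020.
c = 2·atan2(√a, √(1−a)) = 1.71332 rad → d = 6371·c ≈ 10915.55 km.

10916 km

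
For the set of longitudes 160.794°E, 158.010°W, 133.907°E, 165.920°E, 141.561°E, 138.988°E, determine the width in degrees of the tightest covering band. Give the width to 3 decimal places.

68.083°

Sort the longitudes: -158.010°, +133.907°, +138.988°, +141.561°, +160.794°, +165.920°.
Eastward gaps between consecutive values (wrapping around): 291.917°, 5.081°, 2.573°, 19.233°, 5.126°, 36.070°.
Largest gap = 291.917° ⇒ minimal covering band is its complement: 360° − 291.917° = 68.083°.
Band runs from +133.907° eastward to -158.010°, crossing the antimeridian.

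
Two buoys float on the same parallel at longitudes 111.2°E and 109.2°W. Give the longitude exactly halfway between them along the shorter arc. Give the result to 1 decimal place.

Signed shortest Δλ from +111.2° to -109.2° is +139.6°.
Midpoint longitude = +111.2° + (+139.6°)/2 = +111.2° + 69.8° = +181.0°.
Normalise into (−180°, 180°]: -179.0°.
(The naïve average (+111.2 + -109.2)/2 = 1.0° is on the wrong side of the globe.)

179.0°W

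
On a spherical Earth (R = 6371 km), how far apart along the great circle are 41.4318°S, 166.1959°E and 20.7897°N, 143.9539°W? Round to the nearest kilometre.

8613 km

Δλ = -143.9539 − 166.1959 = -310.1498°; wrapped into (−180°, 180°]: 49.8502°.
Δφ = 20.7897 − -41.4318 = 62.2215°.
a = sin²(Δφ/2) + cos φ₁ · cos φ₂ · sin²(Δλ/2) = 0.391462.
c = 2·atan2(√a, √(1−a)) = 1.35198 rad → d = 6371·c ≈ 8613.45 km.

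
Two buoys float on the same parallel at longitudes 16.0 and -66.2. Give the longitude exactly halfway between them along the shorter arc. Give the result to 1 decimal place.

-25.1°

Signed shortest Δλ from +16.0° to -66.2° is -82.2°.
Midpoint longitude = +16.0° + (-82.2°)/2 = +16.0° − 41.1° = -25.1°.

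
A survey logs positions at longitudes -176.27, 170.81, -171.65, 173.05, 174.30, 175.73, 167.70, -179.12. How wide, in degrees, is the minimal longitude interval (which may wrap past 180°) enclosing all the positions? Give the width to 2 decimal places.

20.65°

Sort the longitudes: -179.12°, -176.27°, -171.65°, +167.70°, +170.81°, +173.05°, +174.30°, +175.73°.
Eastward gaps between consecutive values (wrapping around): 2.85°, 4.62°, 339.35°, 3.11°, 2.24°, 1.25°, 1.43°, 5.15°.
Largest gap = 339.35° ⇒ minimal covering band is its complement: 360° − 339.35° = 20.65°.
Band runs from +167.70° eastward to -171.65°, crossing the antimeridian.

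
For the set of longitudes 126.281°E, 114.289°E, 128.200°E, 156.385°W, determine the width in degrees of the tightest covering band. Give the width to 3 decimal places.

89.326°

Sort the longitudes: -156.385°, +114.289°, +126.281°, +128.200°.
Eastward gaps between consecutive values (wrapping around): 270.674°, 11.992°, 1.919°, 75.415°.
Largest gap = 270.674° ⇒ minimal covering band is its complement: 360° − 270.674° = 89.326°.
Band runs from +114.289° eastward to -156.385°, crossing the antimeridian.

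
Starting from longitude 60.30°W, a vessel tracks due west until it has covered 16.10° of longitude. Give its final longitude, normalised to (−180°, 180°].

Start at -60.30°; shift −16.10° → -76.40°.
-76.40° already lies in (−180°, 180°].

76.40°W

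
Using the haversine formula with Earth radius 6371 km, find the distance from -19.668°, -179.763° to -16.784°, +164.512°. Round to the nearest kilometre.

Δλ = 164.512 − -179.763 = 344.275°; wrapped into (−180°, 180°]: -15.725°.
Δφ = -16.784 − -19.668 = 2.884°.
a = sin²(Δφ/2) + cos φ₁ · cos φ₂ · sin²(Δλ/2) = 0.017504.
c = 2·atan2(√a, √(1−a)) = 0.26538 rad → d = 6371·c ≈ 1690.76 km.

1691 km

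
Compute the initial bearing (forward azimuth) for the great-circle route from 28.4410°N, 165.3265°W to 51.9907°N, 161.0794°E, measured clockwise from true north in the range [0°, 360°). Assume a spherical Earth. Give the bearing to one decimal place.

Δλ = 161.0794 − -165.3265 = 326.4059°; wrapped into (−180°, 180°]: -33.5941°.
θ = atan2( sin Δλ · cos φ₂ , cos φ₁ · sin φ₂ − sin φ₁ · cos φ₂ · cos Δλ )
  = atan2(-0.34072, 0.44853) = -37.222° → normalised to [0°, 360°): 322.778°.

322.8°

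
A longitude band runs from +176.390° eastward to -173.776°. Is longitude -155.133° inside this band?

Band width going east from +176.390° to -173.776°: ((-173.776 − 176.390) mod 360) = 9.834°.
Offset of -155.133° east of the west edge: ((-155.133 − 176.390) mod 360) = 28.477°.
28.477° > 9.834° ⇒ outside.

No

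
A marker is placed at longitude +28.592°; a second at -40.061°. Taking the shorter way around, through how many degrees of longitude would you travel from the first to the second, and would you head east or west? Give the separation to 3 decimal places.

Raw difference: -40.061 − 28.592 = -68.653°.
Normalise into (−180°, 180°]: -68.653° stays -68.653°.
Negative ⇒ the second point lies to the west; separation 68.653°.

68.653° west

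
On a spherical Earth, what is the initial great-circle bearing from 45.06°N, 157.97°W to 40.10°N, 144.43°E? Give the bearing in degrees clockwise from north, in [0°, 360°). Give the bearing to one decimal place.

284.3°

Δλ = 144.43 − -157.97 = 302.40°; wrapped into (−180°, 180°]: -57.60°.
θ = atan2( sin Δλ · cos φ₂ , cos φ₁ · sin φ₂ − sin φ₁ · cos φ₂ · cos Δλ )
  = atan2(-0.64584, 0.16487) = -75.680° → normalised to [0°, 360°): 284.320°.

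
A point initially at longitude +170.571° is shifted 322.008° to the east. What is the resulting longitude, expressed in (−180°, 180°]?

+132.579°

Start at +170.571°; shift +322.008° → +492.579°.
+492.579° lies outside (−180°, 180°]; subtract 360° → +132.579°.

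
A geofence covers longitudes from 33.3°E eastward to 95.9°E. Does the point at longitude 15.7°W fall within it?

Band width going east from +33.3° to +95.9°: ((95.9 − 33.3) mod 360) = 62.6°.
Offset of -15.7° east of the west edge: ((-15.7 − 33.3) mod 360) = 311.0°.
311.0° > 62.6° ⇒ outside.

No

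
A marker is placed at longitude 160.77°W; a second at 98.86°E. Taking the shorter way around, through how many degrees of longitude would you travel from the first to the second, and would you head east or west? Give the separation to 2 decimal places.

100.37° west

Raw difference: 98.86 − -160.77 = 259.63°.
Normalise into (−180°, 180°]: 259.63° − 360° = -100.37°.
Negative ⇒ the second point lies to the west; separation 100.37°.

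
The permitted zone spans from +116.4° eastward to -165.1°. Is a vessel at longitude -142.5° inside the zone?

No

Band width going east from +116.4° to -165.1°: ((-165.1 − 116.4) mod 360) = 78.5°.
Offset of -142.5° east of the west edge: ((-142.5 − 116.4) mod 360) = 101.1°.
101.1° > 78.5° ⇒ outside.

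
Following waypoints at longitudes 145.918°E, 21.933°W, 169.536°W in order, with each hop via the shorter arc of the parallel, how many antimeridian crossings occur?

Leg 1: +145.918° → -21.933°, shortest Δλ = -167.851° (west) — does not cross 180°.
Leg 2: -21.933° → -169.536°, shortest Δλ = -147.603° (west) — does not cross 180°.
Total crossings: 0.

0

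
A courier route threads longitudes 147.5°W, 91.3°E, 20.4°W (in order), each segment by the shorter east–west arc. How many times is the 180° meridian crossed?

Leg 1: -147.5° → +91.3°, shortest Δλ = -121.2° (west) — crosses 180°.
Leg 2: +91.3° → -20.4°, shortest Δλ = -111.7° (west) — does not cross 180°.
Total crossings: 1.

1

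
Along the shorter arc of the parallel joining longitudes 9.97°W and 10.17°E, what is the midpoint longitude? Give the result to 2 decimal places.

0.10°E

Signed shortest Δλ from -9.97° to +10.17° is +20.14°.
Midpoint longitude = -9.97° + (+20.14°)/2 = -9.97° + 10.07° = +0.10°.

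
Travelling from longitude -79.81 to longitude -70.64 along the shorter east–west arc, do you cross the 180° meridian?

Signed shortest Δλ = ((-70.64 − -79.81 + 180) mod 360) − 180 = 9.17°.
Going east by 9.17° from -79.81° reaches -70.64° without touching 180°.

No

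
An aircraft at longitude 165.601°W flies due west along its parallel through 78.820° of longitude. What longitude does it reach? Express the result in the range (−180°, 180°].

115.579°E

Start at -165.601°; shift −78.820° → -244.421°.
-244.421° lies outside (−180°, 180°]; add 360° → +115.579°.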